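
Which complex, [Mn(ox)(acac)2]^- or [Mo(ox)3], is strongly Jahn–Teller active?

[Mn(ox)(acac)2]^-: Summing ligand charges against the −1 overall charge gives an oxidation state of +3 for manganese. Group 7 minus oxidation state 3 gives a d⁴ configuration. Acetylacetonate and oxalate are weak-field ligands for a first-row metal, so the complex is high-spin. The t₂g³e_g¹ (high-spin) configuration has an unevenly filled e_g set; the Jahn–Teller theorem predicts a tetragonal distortion (typically axial elongation) to lift the degeneracy.
[Mo(ox)3]: Each oxalate is −2; balancing the 0 overall charge requires Mo(VI). Group 6 minus oxidation state 6 gives a d⁰ configuration. The d⁰ configuration leaves the e_g set evenly filled (or empty) — no strong Jahn–Teller driving force.

[Mn(ox)(acac)2]^-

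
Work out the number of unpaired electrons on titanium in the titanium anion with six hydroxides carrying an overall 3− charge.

1

Each hydroxide is −1; balancing the −3 overall charge requires Ti(III).
Group 4 minus oxidation state 3 gives a d¹ configuration.
In an octahedral field the d¹ configuration is t₂g¹e_g⁰ (only one arrangement possible), giving 1 unpaired electron.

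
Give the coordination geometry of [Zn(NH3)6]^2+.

Summing ligand charges against the +2 overall charge gives an oxidation state of +2 for zinc.
Zinc is a group-12 element; Zn(II) is therefore d¹⁰.
Coordination number: 6.
Six donors around a single metal centre give an octahedral coordination sphere.

octahedral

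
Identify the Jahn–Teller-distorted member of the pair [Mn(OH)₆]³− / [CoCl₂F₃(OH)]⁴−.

[Mn(OH)₆]³−

[Mn(OH)₆]³−: Ligand charges: each hydroxide is −1. With an overall charge of −3 the manganese centre must be in the +3 oxidation state. Mn sits in group 7, so the d-electron count is 7 − 3 = 4. Hydroxide is a weak-field ligand for a first-row metal, so the complex is high-spin. The t₂g³e_g¹ (high-spin) configuration has an unevenly filled e_g set; the Jahn–Teller theorem predicts a tetragonal distortion (typically axial elongation) to lift the degeneracy.
[CoCl₂F₃(OH)]⁴−: Ligand charges: each chloride is −1; each fluoride is −1; each hydroxide is −1. With an overall charge of −4 the cobalt centre must be in the +2 oxidation state. Group 9 minus oxidation state 2 gives a d⁷ configuration. Chloride, fluoride, and hydroxide are weak-field ligands for a first-row metal, so the complex is high-spin. The d⁷ configuration leaves the e_g set evenly filled (or empty) — no strong Jahn–Teller driving force.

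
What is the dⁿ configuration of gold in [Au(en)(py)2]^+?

d¹⁰

Summing ligand charges against the +1 overall charge gives an oxidation state of +1 for gold.
Gold is a group-11 element; Au(I) is therefore d¹⁰.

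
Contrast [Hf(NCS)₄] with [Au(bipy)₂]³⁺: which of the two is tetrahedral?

[Hf(NCS)₄]

For [Hf(NCS)₄]: Ligand charges: each isothiocyanate is −1. With an overall charge of 0 the hafnium centre must be in the +4 oxidation state. Group 4 minus oxidation state 4 gives a d⁰ configuration. A d⁰ ion has no crystal-field stabilisation preference between square planar and tetrahedral, so four ligands adopt the sterically favoured tetrahedral geometry. → tetrahedral.
For [Au(bipy)₂]³⁺: Summing ligand charges against the +3 overall charge gives an oxidation state of +3 for gold. Group 11 minus oxidation state 3 gives a d⁸ configuration. A 5d d⁸ ion has a large crystal-field splitting; square planar leaves the high-energy d_{x²−y²} orbital empty and maximises CFSE. → square planar.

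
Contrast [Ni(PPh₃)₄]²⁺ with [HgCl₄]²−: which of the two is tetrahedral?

For [Ni(PPh₃)₄]²⁺: Triphenylphosphine is neutral; balancing the +2 overall charge requires Ni(II). Group 10 minus oxidation state 2 gives a d⁸ configuration. Triphenylphosphine is a strong-field ligand (high in the spectrochemical series). A 3d d⁸ ion with strong-field ligands gains enough CFSE to favour square planar over tetrahedral. → square planar.
For [HgCl₄]²−: Each chloride is −1; balancing the −2 overall charge requires Hg(II). Mercury is a group-12 element; Hg(II) is therefore d¹⁰. A d¹⁰ ion has no crystal-field stabilisation preference between square planar and tetrahedral, so four ligands adopt the sterically favoured tetrahedral geometry. → tetrahedral.

[HgCl₄]²−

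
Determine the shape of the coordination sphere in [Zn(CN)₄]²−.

tetrahedral

Each cyanide is −1; balancing the −2 overall charge requires Zn(II).
Zn sits in group 12, so the d-electron count is 12 − 2 = 10.
Coordination number: 4.
A d¹⁰ ion has no crystal-field stabilisation preference between square planar and tetrahedral, so four ligands adopt the sterically favoured tetrahedral geometry.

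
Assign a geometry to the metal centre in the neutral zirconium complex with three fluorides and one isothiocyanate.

Ligand charges: each fluoride is −1; each isothiocyanate is −1. With an overall charge of 0 the zirconium centre must be in the +4 oxidation state.
Group 4 minus oxidation state 4 gives a d⁰ configuration.
Coordination number: 4.
A d⁰ ion has no crystal-field stabilisation preference between square planar and tetrahedral, so four ligands adopt the sterically favoured tetrahedral geometry.

tetrahedral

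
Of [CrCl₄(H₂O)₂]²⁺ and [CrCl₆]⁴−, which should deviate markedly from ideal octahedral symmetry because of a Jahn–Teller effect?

[CrCl₄(H₂O)₂]²⁺: Ligand charges: each chloride is −1; water is neutral. With an overall charge of +2 the chromium centre must be in the +6 oxidation state. Chromium is a group-6 element; Cr(VI) is therefore d⁰. The d⁰ configuration leaves the e_g set evenly filled (or empty) — no strong Jahn–Teller driving force.
[CrCl₆]⁴−: Each chloride is −1; balancing the −4 overall charge requires Cr(II). Chromium is a group-6 element; Cr(II) is therefore d⁴. Chloride is a weak-field ligand for a first-row metal, so the complex is high-spin. The t₂g³e_g¹ (high-spin) configuration has an unevenly filled e_g set; the Jahn–Teller theorem predicts a tetragonal distortion (typically axial elongation) to lift the degeneracy.

[CrCl₆]⁴−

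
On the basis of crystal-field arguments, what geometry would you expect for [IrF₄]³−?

Summing ligand charges against the −3 overall charge gives an oxidation state of +1 for iridium.
Ir sits in group 9, so the d-electron count is 9 − 1 = 8.
Coordination number: 4.
A 5d d⁸ ion has a large crystal-field splitting; square planar leaves the high-energy d_{x²−y²} orbital empty and maximises CFSE.

square planar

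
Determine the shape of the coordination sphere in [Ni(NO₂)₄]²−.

square planar

Summing ligand charges against the −2 overall charge gives an oxidation state of +2 for nickel.
Ni sits in group 10, so the d-electron count is 10 − 2 = 8.
With 4 monodentate ligands the coordination number is 4.
Nitro (N-bound nitrite) is a strong-field ligand (high in the spectrochemical series).
A 3d d⁸ ion with strong-field ligands gains enough CFSE to favour square planar over tetrahedral.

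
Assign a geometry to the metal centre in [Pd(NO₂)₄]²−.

square planar

Each nitro (N-bound nitrite) is −1; balancing the −2 overall charge requires Pd(II).
Palladium is a group-10 element; Pd(II) is therefore d⁸.
Coordination number: 4.
A 4d d⁸ ion has a large crystal-field splitting; square planar leaves the high-energy d_{x²−y²} orbital empty and maximises CFSE.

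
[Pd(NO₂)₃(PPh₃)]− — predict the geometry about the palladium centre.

square planar

Each nitro (N-bound nitrite) is −1; triphenylphosphine is neutral; balancing the −1 overall charge requires Pd(II).
Palladium is a group-10 element; Pd(II) is therefore d⁸.
Coordination number: 4.
A 4d d⁸ ion has a large crystal-field splitting; square planar leaves the high-energy d_{x²−y²} orbital empty and maximises CFSE.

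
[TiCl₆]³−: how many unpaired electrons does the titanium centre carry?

Each chloride is −1; balancing the −3 overall charge requires Ti(III).
Titanium is a group-4 element; Ti(III) is therefore d¹.
In an octahedral field the d¹ configuration is t₂g¹e_g⁰ (only one arrangement possible), giving 1 unpaired electron.

1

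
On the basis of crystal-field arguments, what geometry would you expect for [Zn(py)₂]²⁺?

linear

Pyridine is neutral; balancing the +2 overall charge requires Zn(II).
Zinc is a group-12 element; Zn(II) is therefore d¹⁰.
Coordination number: 2.
A d¹⁰ ion with only two ligands adopts a linear arrangement (sp hybridisation; no CFSE preference).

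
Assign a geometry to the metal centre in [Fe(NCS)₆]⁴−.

Ligand charges: each isothiocyanate is −1. With an overall charge of −4 the iron centre must be in the +2 oxidation state.
Iron is a group-8 element; Fe(II) is therefore d⁶.
With 6 monodentate ligands the coordination number is 6.
Six donors around a single metal centre give an octahedral coordination sphere.

octahedral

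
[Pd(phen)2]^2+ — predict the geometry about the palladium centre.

Summing ligand charges against the +2 overall charge gives an oxidation state of +2 for palladium.
Group 10 minus oxidation state 2 gives a d⁸ configuration.
Counting donor atoms: 2×1,10-phenanthroline (bidentate) → 4 donors. Coordination number = 4.
A 4d d⁸ ion has a large crystal-field splitting; square planar leaves the high-energy d_{x²−y²} orbital empty and maximises CFSE.

square planar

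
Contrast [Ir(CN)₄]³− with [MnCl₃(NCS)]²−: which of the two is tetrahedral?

For [Ir(CN)₄]³−: Each cyanide is −1; balancing the −3 overall charge requires Ir(I). Iridium is a group-9 element; Ir(I) is therefore d⁸. A 5d d⁸ ion has a large crystal-field splitting; square planar leaves the high-energy d_{x²−y²} orbital empty and maximises CFSE. → square planar.
For [MnCl₃(NCS)]²−: Summing ligand charges against the −2 overall charge gives an oxidation state of +2 for manganese. Manganese is a group-7 element; Mn(II) is therefore d⁵. A high-spin d⁵ ion has zero CFSE in either geometry, so four ligands adopt the sterically favoured tetrahedral geometry. → tetrahedral.

[MnCl₃(NCS)]²−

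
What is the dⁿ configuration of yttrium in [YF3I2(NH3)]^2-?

Each fluoride is −1; each iodide is −1; ammonia is neutral; balancing the −2 overall charge requires Y(III).
Y sits in group 3, so the d-electron count is 3 − 3 = 0.

d0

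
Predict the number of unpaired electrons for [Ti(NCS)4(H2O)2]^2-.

2 unpaired electrons

Each isothiocyanate is −1; water is neutral; balancing the −2 overall charge requires Ti(II).
Titanium is a group-4 element; Ti(II) is therefore d².
In an octahedral field the d² configuration is t₂g²e_g⁰ (only one arrangement possible), giving 2 unpaired electrons.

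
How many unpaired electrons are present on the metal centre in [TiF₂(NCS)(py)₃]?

1 unpaired electron

Ligand charges: each fluoride is −1; each isothiocyanate is −1; pyridine is neutral. With an overall charge of 0 the titanium centre must be in the +3 oxidation state.
Ti sits in group 4, so the d-electron count is 4 − 3 = 1.
In an octahedral field the d¹ configuration is t₂g¹e_g⁰ (only one arrangement possible), giving 1 unpaired electron.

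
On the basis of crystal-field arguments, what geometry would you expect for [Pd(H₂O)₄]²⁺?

square planar

Summing ligand charges against the +2 overall charge gives an oxidation state of +2 for palladium.
Palladium is a group-10 element; Pd(II) is therefore d⁸.
Coordination number: 4.
A 4d d⁸ ion has a large crystal-field splitting; square planar leaves the high-energy d_{x²−y²} orbital empty and maximises CFSE.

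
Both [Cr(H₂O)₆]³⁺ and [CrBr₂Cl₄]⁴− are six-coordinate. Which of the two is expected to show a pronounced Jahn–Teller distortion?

[CrBr₂Cl₄]⁴−

[Cr(H₂O)₆]³⁺: Summing ligand charges against the +3 overall charge gives an oxidation state of +3 for chromium. Group 6 minus oxidation state 3 gives a d³ configuration. The d³ configuration leaves the e_g set evenly filled (or empty) — no strong Jahn–Teller driving force.
[CrBr₂Cl₄]⁴−: Summing ligand charges against the −4 overall charge gives an oxidation state of +2 for chromium. Cr sits in group 6, so the d-electron count is 6 − 2 = 4. Bromide and chloride are weak-field ligands for a first-row metal, so the complex is high-spin. The t₂g³e_g¹ (high-spin) configuration has an unevenly filled e_g set; the Jahn–Teller theorem predicts a tetragonal distortion (typically axial elongation) to lift the degeneracy.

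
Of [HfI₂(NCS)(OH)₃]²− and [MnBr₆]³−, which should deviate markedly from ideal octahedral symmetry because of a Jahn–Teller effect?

[HfI₂(NCS)(OH)₃]²−: Each iodide is −1; each isothiocyanate is −1; each hydroxide is −1; balancing the −2 overall charge requires Hf(IV). Hafnium is a group-4 element; Hf(IV) is therefore d⁰. The d⁰ configuration leaves the e_g set evenly filled (or empty) — no strong Jahn–Teller driving force.
[MnBr₆]³−: Each bromide is −1; balancing the −3 overall charge requires Mn(III). Group 7 minus oxidation state 3 gives a d⁴ configuration. Bromide is a weak-field ligand for a first-row metal, so the complex is high-spin. The t₂g³e_g¹ (high-spin) configuration has an unevenly filled e_g set; the Jahn–Teller theorem predicts a tetragonal distortion (typically axial elongation) to lift the degeneracy.

[MnBr₆]³−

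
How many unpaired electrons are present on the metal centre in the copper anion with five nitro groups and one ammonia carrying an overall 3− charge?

1

Ligand charges: each nitro (N-bound nitrite) is −1; ammonia is neutral. With an overall charge of −3 the copper centre must be in the +2 oxidation state.
Cu sits in group 11, so the d-electron count is 11 − 2 = 9.
In an octahedral field the d⁹ configuration is t₂g⁶e_g³ (only one arrangement possible), giving 1 unpaired electron.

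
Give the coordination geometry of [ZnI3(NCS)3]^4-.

Each iodide is −1; each isothiocyanate is −1; balancing the −4 overall charge requires Zn(II).
Group 12 minus oxidation state 2 gives a d¹⁰ configuration.
Coordination number: 6.
Six donors around a single metal centre give an octahedral coordination sphere.

octahedral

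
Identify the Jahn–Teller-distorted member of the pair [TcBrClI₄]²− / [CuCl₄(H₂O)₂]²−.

[CuCl₄(H₂O)₂]²−

[TcBrClI₄]²−: Each bromide is −1; each chloride is −1; each iodide is −1; balancing the −2 overall charge requires Tc(IV). Group 7 minus oxidation state 4 gives a d³ configuration. The d³ configuration leaves the e_g set evenly filled (or empty) — no strong Jahn–Teller driving force.
[CuCl₄(H₂O)₂]²−: Each chloride is −1; water is neutral; balancing the −2 overall charge requires Cu(II). Copper is a group-11 element; Cu(II) is therefore d⁹. The t₂g⁶e_g³ configuration has an unevenly filled e_g set; the Jahn–Teller theorem predicts a tetragonal distortion (typically axial elongation) to lift the degeneracy.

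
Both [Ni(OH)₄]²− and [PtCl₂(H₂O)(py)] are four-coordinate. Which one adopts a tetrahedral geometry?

For [Ni(OH)₄]²−: Summing ligand charges against the −2 overall charge gives an oxidation state of +2 for nickel. Group 10 minus oxidation state 2 gives a d⁸ configuration. Hydroxide is a weak-field ligand. With weak-field ligands the CFSE gain from square planar is small, so a 3d d⁸ ion takes the sterically preferred tetrahedral geometry. → tetrahedral.
For [PtCl₂(H₂O)(py)]: Ligand charges: each chloride is −1; water is neutral; pyridine is neutral. With an overall charge of 0 the platinum centre must be in the +2 oxidation state. Pt sits in group 10, so the d-electron count is 10 − 2 = 8. A 5d d⁸ ion has a large crystal-field splitting; square planar leaves the high-energy d_{x²−y²} orbital empty and maximises CFSE. → square planar.

[Ni(OH)₄]²−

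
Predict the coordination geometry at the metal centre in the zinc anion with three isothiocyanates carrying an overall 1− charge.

Ligand charges: each isothiocyanate is −1. With an overall charge of −1 the zinc centre must be in the +2 oxidation state.
Zn sits in group 12, so the d-electron count is 12 − 2 = 10.
With 3 monodentate ligands the coordination number is 3.
Three ligands around a d¹⁰ centre minimise repulsion in a trigonal-planar arrangement.

trigonal planar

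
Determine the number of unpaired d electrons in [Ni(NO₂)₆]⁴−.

Ligand charges: each nitro (N-bound nitrite) is −1. With an overall charge of −4 the nickel centre must be in the +2 oxidation state.
Ni sits in group 10, so the d-electron count is 10 − 2 = 8.
In an octahedral field the d⁸ configuration is t₂g⁶e_g² (only one arrangement possible), giving 2 unpaired electrons.

2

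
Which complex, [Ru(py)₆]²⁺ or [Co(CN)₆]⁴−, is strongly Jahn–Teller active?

[Ru(py)₆]²⁺: Pyridine is neutral; balancing the +2 overall charge requires Ru(II). Ruthenium is a group-8 element; Ru(II) is therefore d⁶. A 4d ion has a large Δₒ and is invariably low-spin. The d⁶ configuration leaves the e_g set evenly filled (or empty) — no strong Jahn–Teller driving force.
[Co(CN)₆]⁴−: Summing ligand charges against the −4 overall charge gives an oxidation state of +2 for cobalt. Group 9 minus oxidation state 2 gives a d⁷ configuration. Cyanide is a strong-field ligand (high in the spectrochemical series) for a first-row metal, so the complex is low-spin. The t₂g⁶e_g¹ (low-spin) configuration has an unevenly filled e_g set; the Jahn–Teller theorem predicts a tetragonal distortion (typically axial elongation) to lift the degeneracy.

[Co(CN)₆]⁴−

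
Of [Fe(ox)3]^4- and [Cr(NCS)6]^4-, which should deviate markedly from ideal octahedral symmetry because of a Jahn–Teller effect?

[Fe(ox)3]^4-: Summing ligand charges against the −4 overall charge gives an oxidation state of +2 for iron. Fe sits in group 8, so the d-electron count is 8 − 2 = 6. Oxalate is a weak-field ligand for a first-row metal, so the complex is high-spin. The d⁶ configuration leaves the e_g set evenly filled (or empty) — no strong Jahn–Teller driving force.
[Cr(NCS)6]^4-: Ligand charges: each isothiocyanate is −1. With an overall charge of −4 the chromium centre must be in the +2 oxidation state. Cr sits in group 6, so the d-electron count is 6 − 2 = 4. Isothiocyanate is a weak-field ligand for a first-row metal, so the complex is high-spin. The t₂g³e_g¹ (high-spin) configuration has an unevenly filled e_g set; the Jahn–Teller theorem predicts a tetragonal distortion (typically axial elongation) to lift the degeneracy.

[Cr(NCS)6]^4-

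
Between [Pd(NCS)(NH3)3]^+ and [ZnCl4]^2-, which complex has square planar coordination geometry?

For [Pd(NCS)(NH3)3]^+: Each isothiocyanate is −1; ammonia is neutral; balancing the +1 overall charge requires Pd(II). Group 10 minus oxidation state 2 gives a d⁸ configuration. A 4d d⁸ ion has a large crystal-field splitting; square planar leaves the high-energy d_{x²−y²} orbital empty and maximises CFSE. → square planar.
For [ZnCl4]^2-: Summing ligand charges against the −2 overall charge gives an oxidation state of +2 for zinc. Zinc is a group-12 element; Zn(II) is therefore d¹⁰. A d¹⁰ ion has no crystal-field stabilisation preference between square planar and tetrahedral, so four ligands adopt the sterically favoured tetrahedral geometry. → tetrahedral.

[Pd(NCS)(NH3)3]^+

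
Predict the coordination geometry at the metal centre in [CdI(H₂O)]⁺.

linear

Each iodide is −1; water is neutral; balancing the +1 overall charge requires Cd(II).
Cadmium is a group-12 element; Cd(II) is therefore d¹⁰.
Coordination number: 2.
A d¹⁰ ion with only two ligands adopts a linear arrangement (sp hybridisation; no CFSE preference).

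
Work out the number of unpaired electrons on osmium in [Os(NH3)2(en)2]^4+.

2

Ammonia is neutral; ethylenediamine is neutral; balancing the +4 overall charge requires Os(IV).
Os sits in group 8, so the d-electron count is 8 − 4 = 4.
Counting donor atoms: 2×ammonia (monodentate) → 2 donors; 2×ethylenediamine (bidentate) → 4 donors. Coordination number = 6.
The spin state decides the count: a 5d ion has a large Δₒ and is invariably low-spin.
An octahedral low-spin d⁴ ion is t₂g⁴e_g⁰, giving 2 unpaired electrons.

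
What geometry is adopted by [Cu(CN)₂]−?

Each cyanide is −1; balancing the −1 overall charge requires Cu(I).
Cu sits in group 11, so the d-electron count is 11 − 1 = 10.
Coordination number: 2.
A d¹⁰ ion with only two ligands adopts a linear arrangement (sp hybridisation; no CFSE preference).

linear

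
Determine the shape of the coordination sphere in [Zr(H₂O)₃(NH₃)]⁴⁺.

tetrahedral

Ligand charges: water is neutral; ammonia is neutral. With an overall charge of +4 the zirconium centre must be in the +4 oxidation state.
Zirconium is a group-4 element; Zr(IV) is therefore d⁰.
With 4 monodentate ligands the coordination number is 4.
A d⁰ ion has no crystal-field stabilisation preference between square planar and tetrahedral, so four ligands adopt the sterically favoured tetrahedral geometry.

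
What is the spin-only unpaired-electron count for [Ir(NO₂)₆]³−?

0 unpaired electrons

Summing ligand charges against the −3 overall charge gives an oxidation state of +3 for iridium.
Group 9 minus oxidation state 3 gives a d⁶ configuration.
The spin state decides the count: a 5d ion has a large Δₒ and is invariably low-spin.
An octahedral low-spin d⁶ ion is t₂g⁶e_g⁰, giving 0 unpaired electrons.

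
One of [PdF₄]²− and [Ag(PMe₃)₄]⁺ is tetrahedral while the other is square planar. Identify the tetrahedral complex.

For [PdF₄]²−: Summing ligand charges against the −2 overall charge gives an oxidation state of +2 for palladium. Palladium is a group-10 element; Pd(II) is therefore d⁸. A 4d d⁸ ion has a large crystal-field splitting; square planar leaves the high-energy d_{x²−y²} orbital empty and maximises CFSE. → square planar.
For [Ag(PMe₃)₄]⁺: Trimethylphosphine is neutral; balancing the +1 overall charge requires Ag(I). Ag sits in group 11, so the d-electron count is 11 − 1 = 10. A d¹⁰ ion has no crystal-field stabilisation preference between square planar and tetrahedral, so four ligands adopt the sterically favoured tetrahedral geometry. → tetrahedral.

[Ag(PMe₃)₄]⁺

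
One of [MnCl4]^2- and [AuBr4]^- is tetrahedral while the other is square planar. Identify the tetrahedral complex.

[MnCl4]^2-

For [MnCl4]^2-: Each chloride is −1; balancing the −2 overall charge requires Mn(II). Mn sits in group 7, so the d-electron count is 7 − 2 = 5. A high-spin d⁵ ion has zero CFSE in either geometry, so four ligands adopt the sterically favoured tetrahedral geometry. → tetrahedral.
For [AuBr4]^-: Summing ligand charges against the −1 overall charge gives an oxidation state of +3 for gold. Gold is a group-11 element; Au(III) is therefore d⁸. A 5d d⁸ ion has a large crystal-field splitting; square planar leaves the high-energy d_{x²−y²} orbital empty and maximises CFSE. → square planar.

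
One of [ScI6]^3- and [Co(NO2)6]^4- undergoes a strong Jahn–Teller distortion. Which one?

[Co(NO2)6]^4-

[ScI6]^3-: Each iodide is −1; balancing the −3 overall charge requires Sc(III). Scandium is a group-3 element; Sc(III) is therefore d⁰. The d⁰ configuration leaves the e_g set evenly filled (or empty) — no strong Jahn–Teller driving force.
[Co(NO2)6]^4-: Summing ligand charges against the −4 overall charge gives an oxidation state of +2 for cobalt. Co sits in group 9, so the d-electron count is 9 − 2 = 7. Nitro (N-bound nitrite) is a strong-field ligand (high in the spectrochemical series) for a first-row metal, so the complex is low-spin. The t₂g⁶e_g¹ (low-spin) configuration has an unevenly filled e_g set; the Jahn–Teller theorem predicts a tetragonal distortion (typically axial elongation) to lift the degeneracy.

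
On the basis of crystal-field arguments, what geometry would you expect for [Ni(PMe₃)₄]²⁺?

square planar

Summing ligand charges against the +2 overall charge gives an oxidation state of +2 for nickel.
Group 10 minus oxidation state 2 gives a d⁸ configuration.
With 4 monodentate ligands the coordination number is 4.
Trimethylphosphine is a strong-field ligand (high in the spectrochemical series).
A 3d d⁸ ion with strong-field ligands gains enough CFSE to favour square planar over tetrahedral.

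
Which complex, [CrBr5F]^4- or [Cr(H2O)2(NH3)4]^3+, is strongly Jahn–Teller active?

[CrBr5F]^4-: Summing ligand charges against the −4 overall charge gives an oxidation state of +2 for chromium. Chromium is a group-6 element; Cr(II) is therefore d⁴. Bromide and fluoride are weak-field ligands for a first-row metal, so the complex is high-spin. The t₂g³e_g¹ (high-spin) configuration has an unevenly filled e_g set; the Jahn–Teller theorem predicts a tetragonal distortion (typically axial elongation) to lift the degeneracy.
[Cr(H2O)2(NH3)4]^3+: Ligand charges: water is neutral; ammonia is neutral. With an overall charge of +3 the chromium centre must be in the +3 oxidation state. Group 6 minus oxidation state 3 gives a d³ configuration. The d³ configuration leaves the e_g set evenly filled (or empty) — no strong Jahn–Teller driving force.

[CrBr5F]^4-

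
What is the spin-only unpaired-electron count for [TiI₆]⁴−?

2

Ligand charges: each iodide is −1. With an overall charge of −4 the titanium centre must be in the +2 oxidation state.
Titanium is a group-4 element; Ti(II) is therefore d².
In an octahedral field the d² configuration is t₂g²e_g⁰ (only one arrangement possible), giving 2 unpaired electrons.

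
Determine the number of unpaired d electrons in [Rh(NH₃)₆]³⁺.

0 unpaired electrons

Ligand charges: ammonia is neutral. With an overall charge of +3 the rhodium centre must be in the +3 oxidation state.
Group 9 minus oxidation state 3 gives a d⁶ configuration.
The spin state decides the count: a 4d ion has a large Δₒ and is invariably low-spin.
An octahedral low-spin d⁶ ion is t₂g⁶e_g⁰, giving 0 unpaired electrons.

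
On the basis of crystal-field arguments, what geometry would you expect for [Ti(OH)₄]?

Ligand charges: each hydroxide is −1. With an overall charge of 0 the titanium centre must be in the +4 oxidation state.
Titanium is a group-4 element; Ti(IV) is therefore d⁰.
With 4 monodentate ligands the coordination number is 4.
A d⁰ ion has no crystal-field stabilisation preference between square planar and tetrahedral, so four ligands adopt the sterically favoured tetrahedral geometry.

tetrahedral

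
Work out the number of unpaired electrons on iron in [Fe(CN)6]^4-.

Summing ligand charges against the −4 overall charge gives an oxidation state of +2 for iron.
Iron is a group-8 element; Fe(II) is therefore d⁶.
The spin state decides the count: Cyanide is a strong-field ligand (high in the spectrochemical series) for a first-row metal, so the complex is low-spin.
An octahedral low-spin d⁶ ion is t₂g⁶e_g⁰, giving 0 unpaired electrons.

0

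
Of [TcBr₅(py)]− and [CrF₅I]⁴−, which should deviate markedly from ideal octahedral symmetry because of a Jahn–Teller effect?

[TcBr₅(py)]−: Ligand charges: each bromide is −1; pyridine is neutral. With an overall charge of −1 the technetium centre must be in the +4 oxidation state. Tc sits in group 7, so the d-electron count is 7 − 4 = 3. The d³ configuration leaves the e_g set evenly filled (or empty) — no strong Jahn–Teller driving force.
[CrF₅I]⁴−: Ligand charges: each fluoride is −1; each iodide is −1. With an overall charge of −4 the chromium centre must be in the +2 oxidation state. Cr sits in group 6, so the d-electron count is 6 − 2 = 4. Fluoride and iodide are weak-field ligands for a first-row metal, so the complex is high-spin. The t₂g³e_g¹ (high-spin) configuration has an unevenly filled e_g set; the Jahn–Teller theorem predicts a tetragonal distortion (typically axial elongation) to lift the degeneracy.

[CrF₅I]⁴−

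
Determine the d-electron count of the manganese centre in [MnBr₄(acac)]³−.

Each bromide is −1; each acetylacetonate is −1; balancing the −3 overall charge requires Mn(II).
Group 7 minus oxidation state 2 gives a d⁵ configuration.

d⁵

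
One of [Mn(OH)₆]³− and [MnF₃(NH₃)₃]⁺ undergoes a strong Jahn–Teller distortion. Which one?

[Mn(OH)₆]³−

[Mn(OH)₆]³−: Ligand charges: each hydroxide is −1. With an overall charge of −3 the manganese centre must be in the +3 oxidation state. Manganese is a group-7 element; Mn(III) is therefore d⁴. Hydroxide is a weak-field ligand for a first-row metal, so the complex is high-spin. The t₂g³e_g¹ (high-spin) configuration has an unevenly filled e_g set; the Jahn–Teller theorem predicts a tetragonal distortion (typically axial elongation) to lift the degeneracy.
[MnF₃(NH₃)₃]⁺: Summing ligand charges against the +1 overall charge gives an oxidation state of +4 for manganese. Mn sits in group 7, so the d-electron count is 7 − 4 = 3. The d³ configuration leaves the e_g set evenly filled (or empty) — no strong Jahn–Teller driving force.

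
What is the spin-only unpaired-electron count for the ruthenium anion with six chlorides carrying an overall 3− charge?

1

Summing ligand charges against the −3 overall charge gives an oxidation state of +3 for ruthenium.
Ruthenium is a group-8 element; Ru(III) is therefore d⁵.
The spin state decides the count: a 4d ion has a large Δₒ and is invariably low-spin.
An octahedral low-spin d⁵ ion is t₂g⁵e_g⁰, giving 1 unpaired electron.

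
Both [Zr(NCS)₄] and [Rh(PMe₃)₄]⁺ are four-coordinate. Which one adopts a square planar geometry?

For [Zr(NCS)₄]: Each isothiocyanate is −1; balancing the 0 overall charge requires Zr(IV). Group 4 minus oxidation state 4 gives a d⁰ configuration. A d⁰ ion has no crystal-field stabilisation preference between square planar and tetrahedral, so four ligands adopt the sterically favoured tetrahedral geometry. → tetrahedral.
For [Rh(PMe₃)₄]⁺: Ligand charges: trimethylphosphine is neutral. With an overall charge of +1 the rhodium centre must be in the +1 oxidation state. Rhodium is a group-9 element; Rh(I) is therefore d⁸. A 4d d⁸ ion has a large crystal-field splitting; square planar leaves the high-energy d_{x²−y²} orbital empty and maximises CFSE. → square planar.

[Rh(PMe₃)₄]⁺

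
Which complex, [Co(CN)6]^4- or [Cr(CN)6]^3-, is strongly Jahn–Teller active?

[Co(CN)6]^4-: Ligand charges: each cyanide is −1. With an overall charge of −4 the cobalt centre must be in the +2 oxidation state. Group 9 minus oxidation state 2 gives a d⁷ configuration. Cyanide is a strong-field ligand (high in the spectrochemical series) for a first-row metal, so the complex is low-spin. The t₂g⁶e_g¹ (low-spin) configuration has an unevenly filled e_g set; the Jahn–Teller theorem predicts a tetragonal distortion (typically axial elongation) to lift the degeneracy.
[Cr(CN)6]^3-: Ligand charges: each cyanide is −1. With an overall charge of −3 the chromium centre must be in the +3 oxidation state. Chromium is a group-6 element; Cr(III) is therefore d³. The d³ configuration leaves the e_g set evenly filled (or empty) — no strong Jahn–Teller driving force.

[Co(CN)6]^4-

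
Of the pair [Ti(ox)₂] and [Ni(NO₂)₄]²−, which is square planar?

[Ni(NO₂)₄]²−

For [Ti(ox)₂]: Summing ligand charges against the 0 overall charge gives an oxidation state of +4 for titanium. Ti sits in group 4, so the d-electron count is 4 − 4 = 0. A d⁰ ion has no crystal-field stabilisation preference between square planar and tetrahedral, so four ligands adopt the sterically favoured tetrahedral geometry. → tetrahedral.
For [Ni(NO₂)₄]²−: Each nitro (N-bound nitrite) is −1; balancing the −2 overall charge requires Ni(II). Group 10 minus oxidation state 2 gives a d⁸ configuration. Nitro (N-bound nitrite) is a strong-field ligand (high in the spectrochemical series). A 3d d⁸ ion with strong-field ligands gains enough CFSE to favour square planar over tetrahedral. → square planar.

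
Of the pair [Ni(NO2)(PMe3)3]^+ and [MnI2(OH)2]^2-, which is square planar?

[Ni(NO2)(PMe3)3]^+

For [Ni(NO2)(PMe3)3]^+: Each nitro (N-bound nitrite) is −1; trimethylphosphine is neutral; balancing the +1 overall charge requires Ni(II). Nickel is a group-10 element; Ni(II) is therefore d⁸. Nitro (N-bound nitrite) and trimethylphosphine are strong-field ligands (high in the spectrochemical series). A 3d d⁸ ion with strong-field ligands gains enough CFSE to favour square planar over tetrahedral. → square planar.
For [MnI2(OH)2]^2-: Summing ligand charges against the −2 overall charge gives an oxidation state of +2 for manganese. Manganese is a group-7 element; Mn(II) is therefore d⁵. A high-spin d⁵ ion has zero CFSE in either geometry, so four ligands adopt the sterically favoured tetrahedral geometry. → tetrahedral.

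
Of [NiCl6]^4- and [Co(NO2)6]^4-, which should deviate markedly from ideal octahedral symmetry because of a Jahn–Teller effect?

[NiCl6]^4-: Ligand charges: each chloride is −1. With an overall charge of −4 the nickel centre must be in the +2 oxidation state. Nickel is a group-10 element; Ni(II) is therefore d⁸. The d⁸ configuration leaves the e_g set evenly filled (or empty) — no strong Jahn–Teller driving force.
[Co(NO2)6]^4-: Each nitro (N-bound nitrite) is −1; balancing the −4 overall charge requires Co(II). Cobalt is a group-9 element; Co(II) is therefore d⁷. Nitro (N-bound nitrite) is a strong-field ligand (high in the spectrochemical series) for a first-row metal, so the complex is low-spin. The t₂g⁶e_g¹ (low-spin) configuration has an unevenly filled e_g set; the Jahn–Teller theorem predicts a tetragonal distortion (typically axial elongation) to lift the degeneracy.

[Co(NO2)6]^4-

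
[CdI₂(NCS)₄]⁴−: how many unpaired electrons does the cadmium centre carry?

0

Each iodide is −1; each isothiocyanate is −1; balancing the −4 overall charge requires Cd(II).
Cadmium is a group-12 element; Cd(II) is therefore d¹⁰.
In an octahedral field the d¹⁰ configuration is t₂g⁶e_g⁴, giving 0 unpaired electrons.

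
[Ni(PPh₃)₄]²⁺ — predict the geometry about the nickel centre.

square planar

Ligand charges: triphenylphosphine is neutral. With an overall charge of +2 the nickel centre must be in the +2 oxidation state.
Ni sits in group 10, so the d-electron count is 10 − 2 = 8.
Coordination number: 4.
Triphenylphosphine is a strong-field ligand (high in the spectrochemical series).
A 3d d⁸ ion with strong-field ligands gains enough CFSE to favour square planar over tetrahedral.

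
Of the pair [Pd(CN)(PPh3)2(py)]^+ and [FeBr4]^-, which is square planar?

[Pd(CN)(PPh3)2(py)]^+

For [Pd(CN)(PPh3)2(py)]^+: Summing ligand charges against the +1 overall charge gives an oxidation state of +2 for palladium. Pd sits in group 10, so the d-electron count is 10 − 2 = 8. A 4d d⁸ ion has a large crystal-field splitting; square planar leaves the high-energy d_{x²−y²} orbital empty and maximises CFSE. → square planar.
For [FeBr4]^-: Summing ligand charges against the −1 overall charge gives an oxidation state of +3 for iron. Fe sits in group 8, so the d-electron count is 8 − 3 = 5. A high-spin d⁵ ion has zero CFSE in either geometry, so four ligands adopt the sterically favoured tetrahedral geometry. → tetrahedral.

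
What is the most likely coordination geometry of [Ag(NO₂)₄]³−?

Each nitro (N-bound nitrite) is −1; balancing the −3 overall charge requires Ag(I).
Ag sits in group 11, so the d-electron count is 11 − 1 = 10.
Coordination number: 4.
A d¹⁰ ion has no crystal-field stabilisation preference between square planar and tetrahedral, so four ligands adopt the sterically favoured tetrahedral geometry.

tetrahedral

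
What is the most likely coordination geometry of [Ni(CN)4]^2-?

Ligand charges: each cyanide is −1. With an overall charge of −2 the nickel centre must be in the +2 oxidation state.
Ni sits in group 10, so the d-electron count is 10 − 2 = 8.
Coordination number: 4.
Cyanide is a strong-field ligand (high in the spectrochemical series).
A 3d d⁸ ion with strong-field ligands gains enough CFSE to favour square planar over tetrahedral.

square planar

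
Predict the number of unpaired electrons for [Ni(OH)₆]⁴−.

2

Each hydroxide is −1; balancing the −4 overall charge requires Ni(II).
Group 10 minus oxidation state 2 gives a d⁸ configuration.
In an octahedral field the d⁸ configuration is t₂g⁶e_g² (only one arrangement possible), giving 2 unpaired electrons.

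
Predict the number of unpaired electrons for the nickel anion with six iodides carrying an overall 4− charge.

Summing ligand charges against the −4 overall charge gives an oxidation state of +2 for nickel.
Group 10 minus oxidation state 2 gives a d⁸ configuration.
In an octahedral field the d⁸ configuration is t₂g⁶e_g² (only one arrangement possible), giving 2 unpaired electrons.

2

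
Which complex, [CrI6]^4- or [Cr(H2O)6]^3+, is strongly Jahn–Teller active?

[CrI6]^4-: Ligand charges: each iodide is −1. With an overall charge of −4 the chromium centre must be in the +2 oxidation state. Group 6 minus oxidation state 2 gives a d⁴ configuration. Iodide is a weak-field ligand for a first-row metal, so the complex is high-spin. The t₂g³e_g¹ (high-spin) configuration has an unevenly filled e_g set; the Jahn–Teller theorem predicts a tetragonal distortion (typically axial elongation) to lift the degeneracy.
[Cr(H2O)6]^3+: Summing ligand charges against the +3 overall charge gives an oxidation state of +3 for chromium. Chromium is a group-6 element; Cr(III) is therefore d³. The d³ configuration leaves the e_g set evenly filled (or empty) — no strong Jahn–Teller driving force.

[CrI6]^4-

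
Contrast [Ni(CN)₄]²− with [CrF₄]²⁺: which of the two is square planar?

For [Ni(CN)₄]²−: Ligand charges: each cyanide is −1. With an overall charge of −2 the nickel centre must be in the +2 oxidation state. Nickel is a group-10 element; Ni(II) is therefore d⁸. Cyanide is a strong-field ligand (high in the spectrochemical series). A 3d d⁸ ion with strong-field ligands gains enough CFSE to favour square planar over tetrahedral. → square planar.
For [CrF₄]²⁺: Ligand charges: each fluoride is −1. With an overall charge of +2 the chromium centre must be in the +6 oxidation state. Chromium is a group-6 element; Cr(VI) is therefore d⁰. A d⁰ ion has no crystal-field stabilisation preference between square planar and tetrahedral, so four ligands adopt the sterically favoured tetrahedral geometry. → tetrahedral.

[Ni(CN)₄]²−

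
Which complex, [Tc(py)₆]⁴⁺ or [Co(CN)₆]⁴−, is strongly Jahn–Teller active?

[Tc(py)₆]⁴⁺: Pyridine is neutral; balancing the +4 overall charge requires Tc(IV). Group 7 minus oxidation state 4 gives a d³ configuration. The d³ configuration leaves the e_g set evenly filled (or empty) — no strong Jahn–Teller driving force.
[Co(CN)₆]⁴−: Ligand charges: each cyanide is −1. With an overall charge of −4 the cobalt centre must be in the +2 oxidation state. Co sits in group 9, so the d-electron count is 9 − 2 = 7. Cyanide is a strong-field ligand (high in the spectrochemical series) for a first-row metal, so the complex is low-spin. The t₂g⁶e_g¹ (low-spin) configuration has an unevenly filled e_g set; the Jahn–Teller theorem predicts a tetragonal distortion (typically axial elongation) to lift the degeneracy.

[Co(CN)₆]⁴−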